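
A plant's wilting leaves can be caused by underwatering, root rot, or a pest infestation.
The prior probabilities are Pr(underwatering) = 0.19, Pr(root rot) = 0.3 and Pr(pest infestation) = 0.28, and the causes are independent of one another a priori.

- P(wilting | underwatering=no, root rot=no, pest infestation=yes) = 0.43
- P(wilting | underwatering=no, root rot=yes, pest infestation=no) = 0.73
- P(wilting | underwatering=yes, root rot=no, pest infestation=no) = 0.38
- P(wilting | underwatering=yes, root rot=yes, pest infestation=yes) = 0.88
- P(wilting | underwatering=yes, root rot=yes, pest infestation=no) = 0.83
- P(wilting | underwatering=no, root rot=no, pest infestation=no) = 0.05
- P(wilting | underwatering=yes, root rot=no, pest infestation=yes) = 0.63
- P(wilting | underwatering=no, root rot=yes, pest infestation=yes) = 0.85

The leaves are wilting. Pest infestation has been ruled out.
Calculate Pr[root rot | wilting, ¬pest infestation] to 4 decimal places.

Pr[root rot | wilting, ¬pest infestation] ≈ 0.7401

For the numerator, keep only root rot=true terms: 0.177390 + 0.047310 = 0.224700
The normalizing constant is 0.05·0.81·0.7 + 0.73·0.81·0.3 + 0.38·0.19·0.7 + 0.83·0.19·0.3 = 0.303590
P(root rot | wilting, ¬pest infestation) = 0.224700/0.303590 ≈ 0.7401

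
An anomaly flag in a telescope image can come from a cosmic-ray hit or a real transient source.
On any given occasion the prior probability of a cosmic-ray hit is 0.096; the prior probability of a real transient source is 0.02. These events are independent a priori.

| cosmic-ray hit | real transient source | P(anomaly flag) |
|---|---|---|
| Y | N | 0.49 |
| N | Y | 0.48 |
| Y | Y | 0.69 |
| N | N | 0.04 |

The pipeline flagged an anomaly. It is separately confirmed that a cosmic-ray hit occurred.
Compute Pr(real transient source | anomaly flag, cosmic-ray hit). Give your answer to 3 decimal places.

Pr(real transient source | anomaly flag, cosmic-ray hit) ≈ 0.028

Sum P(anomaly flag|·) weighted by the priors over both values of real transient source:
  P(anomaly flag | cosmic-ray hit) = 0.49*0.98 + 0.69*0.02
        = 0.480200 + 0.013800 = 0.494000
Configurations with real transient source contribute 0.013800, so
  P(real transient source | anomaly flag, cosmic-ray hit) = 0.013800 / 0.494000 ≈ 0.028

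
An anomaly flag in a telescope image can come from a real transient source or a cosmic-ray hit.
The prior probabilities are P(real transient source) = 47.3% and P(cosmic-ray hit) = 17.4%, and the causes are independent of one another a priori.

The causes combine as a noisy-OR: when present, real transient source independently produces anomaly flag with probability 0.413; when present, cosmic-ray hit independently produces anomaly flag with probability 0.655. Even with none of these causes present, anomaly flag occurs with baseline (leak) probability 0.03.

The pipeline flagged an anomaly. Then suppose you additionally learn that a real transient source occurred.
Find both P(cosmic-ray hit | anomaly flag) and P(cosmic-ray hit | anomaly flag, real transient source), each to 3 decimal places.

Under noisy-OR, P(anomaly flag | causes) = 1 − (1−0.03)·∏(1−qᵢ) over the active causes.
By total probability over the 4 (real transient source, cosmic-ray hit) configurations:
  P(anomaly flag) = 0.03×0.527×0.826 + 0.66535×0.527×0.174 + 0.43061×0.473×0.826 + 0.80356×0.473×0.174
        = 0.013059 + 0.061011 + 0.168238 + 0.066135 = 0.308443
Configurations with cosmic-ray hit contribute 0.127146, so
  P(cosmic-ray hit | anomaly flag) = 0.127146 / 0.308443 ≈ 0.412

Now also conditioning on real transient source=true:
Numerator (weight on configurations with cosmic-ray hit): 0.80356·0.174 = 0.139819
The normalizing constant is 0.43061·0.826 + 0.80356·0.174 = 0.495503
Posterior = 0.139819 / 0.495503 ≈ 0.282
The drop from 0.412 to 0.282 is the explaining-away (discounting) effect.

P(cosmic-ray hit | anomaly flag) ≈ 0.412; P(cosmic-ray hit | anomaly flag, real transient source) ≈ 0.282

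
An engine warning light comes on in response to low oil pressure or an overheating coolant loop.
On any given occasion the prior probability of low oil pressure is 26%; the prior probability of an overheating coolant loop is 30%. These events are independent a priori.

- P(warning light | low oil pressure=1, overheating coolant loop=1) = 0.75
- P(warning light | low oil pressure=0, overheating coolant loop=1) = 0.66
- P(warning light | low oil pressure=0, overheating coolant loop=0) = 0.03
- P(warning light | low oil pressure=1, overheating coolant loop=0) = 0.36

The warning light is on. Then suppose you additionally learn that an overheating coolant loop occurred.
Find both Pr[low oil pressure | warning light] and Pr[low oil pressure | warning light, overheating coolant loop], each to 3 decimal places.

Pr[low oil pressure | warning light] ≈ 0.434; Pr[low oil pressure | warning light, overheating coolant loop] ≈ 0.285

Weight on low oil pressure=true, given the evidence: 0.065520 + 0.058500 = 0.124020
The normalizing constant is 0.03*0.74*0.7 + 0.66*0.74*0.3 + 0.36*0.26*0.7 + 0.75*0.26*0.3 = 0.286080
Posterior = 0.124020 / 0.286080 ≈ 0.434

Now also conditioning on overheating coolant loop=true:
Numerator (weight on configurations with low oil pressure): 0.75*0.26 = 0.195000
Normalizer over all consistent configurations: 0.66*0.74 + 0.75*0.26 = 0.683400
P(low oil pressure | warning light, overheating coolant loop) = 0.195000/0.683400 ≈ 0.285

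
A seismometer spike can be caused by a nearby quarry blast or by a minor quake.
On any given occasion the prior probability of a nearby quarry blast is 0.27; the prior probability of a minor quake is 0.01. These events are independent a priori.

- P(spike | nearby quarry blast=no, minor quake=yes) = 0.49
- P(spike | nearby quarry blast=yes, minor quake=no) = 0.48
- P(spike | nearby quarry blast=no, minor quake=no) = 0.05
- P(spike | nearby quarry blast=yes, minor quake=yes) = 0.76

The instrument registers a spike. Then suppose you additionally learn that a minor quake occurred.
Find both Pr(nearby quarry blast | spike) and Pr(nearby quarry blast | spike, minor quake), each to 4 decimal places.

Pr(nearby quarry blast | spike) ≈ 0.7665; Pr(nearby quarry blast | spike, minor quake) ≈ 0.3645

P(spike) = 0.05*0.73*0.99 + 0.49*0.73*0.01 + 0.48*0.27*0.99 + 0.76*0.27*0.01 = 0.036135 + 0.003577 + 0.128304 + 0.002052 = 0.170068
Of this, 0.130356 comes from 0.128304 + 0.002052 (the nearby quarry blast=true cases).
Hence the posterior is 0.130356/0.170068 ≈ 0.7665.

Now also conditioning on minor quake=true:
Sum P(spike|·) weighted by the priors over both values of nearby quarry blast:
  P(spike | minor quake) = 0.49·0.73 + 0.76·0.27
        = 0.357700 + 0.205200 = 0.562900
Configurations with nearby quarry blast contribute 0.205200, so
  P(nearby quarry blast | spike, minor quake) = 0.205200 / 0.562900 ≈ 0.3645
— minor quake explains away the evidence for nearby quarry blast.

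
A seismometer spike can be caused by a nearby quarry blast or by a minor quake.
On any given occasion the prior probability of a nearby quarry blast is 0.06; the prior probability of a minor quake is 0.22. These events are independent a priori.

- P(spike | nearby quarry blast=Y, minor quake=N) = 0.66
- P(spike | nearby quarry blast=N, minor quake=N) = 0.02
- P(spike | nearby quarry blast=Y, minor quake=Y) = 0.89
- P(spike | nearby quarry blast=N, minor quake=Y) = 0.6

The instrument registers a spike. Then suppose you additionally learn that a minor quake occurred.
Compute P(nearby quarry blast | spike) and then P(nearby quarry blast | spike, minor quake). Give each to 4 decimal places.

P(nearby quarry blast | spike) ≈ 0.2351; P(nearby quarry blast | spike, minor quake) ≈ 0.0865

P(spike) = 0.02*0.94*0.78 + 0.6*0.94*0.22 + 0.66*0.06*0.78 + 0.89*0.06*0.22 = 0.014664 + 0.124080 + 0.030888 + 0.011748 = 0.181380
Of this, 0.042636 comes from 0.030888 + 0.011748 (the nearby quarry blast=true cases).
P(nearby quarry blast | spike) = 0.042636 / 0.181380 ≈ 0.2351

Now also conditioning on minor quake=true:
Numerator (weight on configurations with nearby quarry blast): 0.89*0.06 = 0.053400
The normalizing constant is 0.6*0.94 + 0.89*0.06 = 0.617400
Posterior = 0.053400 / 0.617400 ≈ 0.0865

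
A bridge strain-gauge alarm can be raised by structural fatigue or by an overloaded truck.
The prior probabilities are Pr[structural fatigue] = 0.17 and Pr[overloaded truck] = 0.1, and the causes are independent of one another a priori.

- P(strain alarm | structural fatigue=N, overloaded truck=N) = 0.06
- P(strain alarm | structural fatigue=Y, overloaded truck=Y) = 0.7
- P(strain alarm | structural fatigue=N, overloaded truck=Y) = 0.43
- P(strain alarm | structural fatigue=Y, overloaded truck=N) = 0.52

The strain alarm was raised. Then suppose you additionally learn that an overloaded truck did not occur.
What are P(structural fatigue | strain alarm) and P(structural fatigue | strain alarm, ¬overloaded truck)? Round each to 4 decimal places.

P(structural fatigue | strain alarm) ≈ 0.5318; P(structural fatigue | strain alarm, ¬overloaded truck) ≈ 0.6397

P(strain alarm) = 0.06*0.83*0.9 + 0.43*0.83*0.1 + 0.52*0.17*0.9 + 0.7*0.17*0.1 = 0.044820 + 0.035690 + 0.079560 + 0.011900 = 0.171970
Restricting to configurations with structural fatigue present: 0.079560 + 0.011900 = 0.091460.
P(structural fatigue | strain alarm) = 0.091460 / 0.171970 ≈ 0.5318

Now also conditioning on overloaded truck≠true:
Numerator (weight on configurations with structural fatigue): 0.52·0.17 = 0.088400
Normalizer over all consistent configurations: 0.06·0.83 + 0.52·0.17 = 0.138200
Posterior = 0.088400 / 0.138200 ≈ 0.6397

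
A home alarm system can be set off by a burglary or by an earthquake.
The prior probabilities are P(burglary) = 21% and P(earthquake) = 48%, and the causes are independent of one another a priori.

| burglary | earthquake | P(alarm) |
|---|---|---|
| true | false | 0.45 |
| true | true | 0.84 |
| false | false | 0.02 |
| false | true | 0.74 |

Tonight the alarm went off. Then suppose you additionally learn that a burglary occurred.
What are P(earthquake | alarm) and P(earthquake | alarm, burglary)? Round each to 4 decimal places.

P(earthquake | alarm) ≈ 0.8643; P(earthquake | alarm, burglary) ≈ 0.6328

P(alarm) = 0.02*0.79*0.52 + 0.74*0.79*0.48 + 0.45*0.21*0.52 + 0.84*0.21*0.48 = 0.008216 + 0.280608 + 0.049140 + 0.084672 = 0.422636
The earthquake-present share is 0.280608 + 0.084672 = 0.365280.
So P(earthquake | alarm) = 0.365280/0.422636 ≈ 0.8643.

With the extra evidence:
P(alarm | burglary) = 0.45*0.52 + 0.84*0.48 = 0.234000 + 0.403200 = 0.637200
Restricting to configurations with earthquake present: 0.84*0.48 = 0.403200.
P(earthquake | alarm, burglary) = 0.403200 / 0.637200 ≈ 0.6328
This is intercausal reasoning (explaining away): once burglary accounts for the alarm, earthquake becomes less likely.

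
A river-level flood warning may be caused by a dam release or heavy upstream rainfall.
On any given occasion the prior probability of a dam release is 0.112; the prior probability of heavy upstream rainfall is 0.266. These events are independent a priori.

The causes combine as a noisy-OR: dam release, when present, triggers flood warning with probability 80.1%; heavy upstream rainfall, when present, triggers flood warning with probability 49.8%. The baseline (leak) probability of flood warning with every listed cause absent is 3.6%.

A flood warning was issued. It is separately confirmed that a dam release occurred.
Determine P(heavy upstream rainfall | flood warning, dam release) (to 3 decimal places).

P(heavy upstream rainfall | flood warning, dam release) ≈ 0.288

Under noisy-OR, P(flood warning | causes) = 1 − (1−0.036)·∏(1−qᵢ) over the active causes.
P(flood warning | dam release) = 0.808164×0.734 + 0.903698×0.266 = 0.593192 + 0.240384 = 0.833576
The heavy upstream rainfall-present share is 0.903698×0.266 = 0.240384.
Hence the posterior is 0.240384/0.833576 ≈ 0.288.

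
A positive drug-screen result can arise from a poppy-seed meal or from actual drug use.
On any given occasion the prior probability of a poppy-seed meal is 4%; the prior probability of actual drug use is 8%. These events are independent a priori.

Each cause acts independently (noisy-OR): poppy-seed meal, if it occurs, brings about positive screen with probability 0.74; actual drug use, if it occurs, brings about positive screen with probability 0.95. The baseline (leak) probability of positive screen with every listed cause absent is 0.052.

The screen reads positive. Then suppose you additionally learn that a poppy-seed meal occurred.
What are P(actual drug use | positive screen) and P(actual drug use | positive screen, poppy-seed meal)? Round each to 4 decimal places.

Under noisy-OR, P(positive screen | causes) = 1 − (1−0.052)·∏(1−qᵢ) over the active causes.
Sum P(positive screen|·) weighted by the priors over the 4 (poppy-seed meal, actual drug use) configurations:
  P(positive screen) = 0.052·0.96·0.92 + 0.9526·0.96·0.08 + 0.75352·0.04·0.92 + 0.987676·0.04·0.08
        = 0.045926 + 0.073160 + 0.027730 + 0.003161 = 0.149977
Keeping only the actual drug use-present terms gives 0.076321, so
  P(actual drug use | positive screen) = 0.076321 / 0.149977 ≈ 0.5089

With the extra evidence:
For the numerator, keep only actual drug use=true terms: 0.987676*0.08 = 0.079014
Denominator P(positive screen | poppy-seed meal): 0.75352*0.92 + 0.987676*0.08 = 0.772252
Posterior = 0.079014 / 0.772252 ≈ 0.1023
This is intercausal reasoning (explaining away): once poppy-seed meal accounts for the positive screen, actual drug use becomes less likely.

P(actual drug use | positive screen) ≈ 0.5089; P(actual drug use | positive screen, poppy-seed meal) ≈ 0.1023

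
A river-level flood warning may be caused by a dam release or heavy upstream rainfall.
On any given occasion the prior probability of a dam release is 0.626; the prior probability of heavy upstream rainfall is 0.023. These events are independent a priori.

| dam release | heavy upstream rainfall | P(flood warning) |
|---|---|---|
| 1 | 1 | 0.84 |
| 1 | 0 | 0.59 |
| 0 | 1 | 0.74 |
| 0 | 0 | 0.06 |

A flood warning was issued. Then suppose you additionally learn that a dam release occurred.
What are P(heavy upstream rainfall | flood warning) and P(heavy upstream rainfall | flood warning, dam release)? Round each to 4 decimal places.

For the numerator, keep only heavy upstream rainfall=true terms: 0.006365 + 0.012094 = 0.018459
Normalizer over all consistent configurations: 0.06×0.374×0.977 + 0.74×0.374×0.023 + 0.59×0.626×0.977 + 0.84×0.626×0.023 = 0.401228
P(heavy upstream rainfall | flood warning) = 0.018459/0.401228 ≈ 0.0460

With the extra evidence:
P(flood warning | dam release) = 0.59*0.977 + 0.84*0.023 = 0.576430 + 0.019320 = 0.595750
Of this, 0.019320 comes from 0.84*0.023 (the heavy upstream rainfall=true cases).
Hence the posterior is 0.019320/0.595750 ≈ 0.0324.
— dam release explains away the evidence for heavy upstream rainfall.

P(heavy upstream rainfall | flood warning) ≈ 0.0460; P(heavy upstream rainfall | flood warning, dam release) ≈ 0.0324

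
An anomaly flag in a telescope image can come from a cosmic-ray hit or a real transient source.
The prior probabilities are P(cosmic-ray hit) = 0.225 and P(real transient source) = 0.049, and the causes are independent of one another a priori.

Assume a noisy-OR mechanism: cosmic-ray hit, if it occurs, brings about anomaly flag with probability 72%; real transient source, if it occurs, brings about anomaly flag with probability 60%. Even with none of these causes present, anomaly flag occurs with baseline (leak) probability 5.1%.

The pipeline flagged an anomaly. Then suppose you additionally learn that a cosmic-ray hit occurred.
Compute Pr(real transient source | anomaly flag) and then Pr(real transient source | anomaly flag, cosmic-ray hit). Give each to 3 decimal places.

Under noisy-OR, P(anomaly flag | causes) = 1 − (1−0.051)·∏(1−qᵢ) over the active causes.
By total probability over the 4 (cosmic-ray hit, real transient source) configurations:
  P(anomaly flag) = 0.051·0.775·0.951 + 0.6204·0.775·0.049 + 0.73428·0.225·0.951 + 0.893712·0.225·0.049
        = 0.037588 + 0.023560 + 0.157118 + 0.009853 = 0.228119
Configurations with real transient source contribute 0.033413, so
  P(real transient source | anomaly flag) = 0.033413 / 0.228119 ≈ 0.146

Now also conditioning on cosmic-ray hit=true:
For the numerator, keep only real transient source=true terms: 0.893712*0.049 = 0.043792
The normalizing constant is 0.73428*0.951 + 0.893712*0.049 = 0.742092
P(real transient source | anomaly flag, cosmic-ray hit) = 0.043792/0.742092 ≈ 0.059
Conditioning on cosmic-ray hit lowers the posterior on real transient source: the classic explaining-away effect in a common-effect structure.

Pr(real transient source | anomaly flag) ≈ 0.146; Pr(real transient source | anomaly flag, cosmic-ray hit) ≈ 0.059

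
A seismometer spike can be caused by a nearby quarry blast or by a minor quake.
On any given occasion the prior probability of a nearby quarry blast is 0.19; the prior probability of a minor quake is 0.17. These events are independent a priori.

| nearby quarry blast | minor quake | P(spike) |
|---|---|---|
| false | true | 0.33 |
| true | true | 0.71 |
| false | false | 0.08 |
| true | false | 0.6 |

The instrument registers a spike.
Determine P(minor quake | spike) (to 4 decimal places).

P(minor quake | spike) ≈ 0.3154

By total probability over the 4 (nearby quarry blast, minor quake) configurations:
  P(spike) = 0.08×0.81×0.83 + 0.33×0.81×0.17 + 0.6×0.19×0.83 + 0.71×0.19×0.17
        = 0.053784 + 0.045441 + 0.094620 + 0.022933 = 0.216778
Configurations with minor quake contribute 0.068374, so
  P(minor quake | spike) = 0.068374 / 0.216778 ≈ 0.3154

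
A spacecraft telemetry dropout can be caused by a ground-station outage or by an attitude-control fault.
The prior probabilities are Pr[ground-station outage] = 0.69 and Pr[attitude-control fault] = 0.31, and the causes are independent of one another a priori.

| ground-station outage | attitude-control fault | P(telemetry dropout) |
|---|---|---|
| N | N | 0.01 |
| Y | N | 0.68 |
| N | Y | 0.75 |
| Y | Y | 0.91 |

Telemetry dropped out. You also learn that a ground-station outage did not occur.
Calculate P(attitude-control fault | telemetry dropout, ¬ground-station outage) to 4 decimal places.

P(attitude-control fault | telemetry dropout, ¬ground-station outage) ≈ 0.9712

By total probability over both values of attitude-control fault:
  P(telemetry dropout | ¬ground-station outage) = 0.01·0.69 + 0.75·0.31
        = 0.006900 + 0.232500 = 0.239400
Configurations with attitude-control fault contribute 0.232500, so
  P(attitude-control fault | telemetry dropout, ¬ground-station outage) = 0.232500 / 0.239400 ≈ 0.9712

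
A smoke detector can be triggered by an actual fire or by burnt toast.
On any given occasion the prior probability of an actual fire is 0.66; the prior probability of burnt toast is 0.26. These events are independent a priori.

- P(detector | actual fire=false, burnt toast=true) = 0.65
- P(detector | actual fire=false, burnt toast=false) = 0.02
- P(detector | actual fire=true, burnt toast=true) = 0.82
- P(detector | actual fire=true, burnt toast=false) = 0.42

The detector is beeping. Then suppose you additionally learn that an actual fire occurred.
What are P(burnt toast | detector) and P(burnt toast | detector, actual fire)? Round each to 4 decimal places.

P(detector) = 0.02·0.34·0.74 + 0.65·0.34·0.26 + 0.42·0.66·0.74 + 0.82·0.66·0.26 = 0.005032 + 0.057460 + 0.205128 + 0.140712 = 0.408332
Of this, 0.198172 comes from 0.057460 + 0.140712 (the burnt toast=true cases).
Hence the posterior is 0.198172/0.408332 ≈ 0.4853.

Now also conditioning on actual fire=true:
By total probability over both values of burnt toast:
  P(detector | actual fire) = 0.42·0.74 + 0.82·0.26
        = 0.310800 + 0.213200 = 0.524000
The terms with burnt toast present sum to 0.213200, so
  P(burnt toast | detector, actual fire) = 0.213200 / 0.524000 ≈ 0.4069
— actual fire explains away the evidence for burnt toast.

P(burnt toast | detector) ≈ 0.4853; P(burnt toast | detector, actual fire) ≈ 0.4069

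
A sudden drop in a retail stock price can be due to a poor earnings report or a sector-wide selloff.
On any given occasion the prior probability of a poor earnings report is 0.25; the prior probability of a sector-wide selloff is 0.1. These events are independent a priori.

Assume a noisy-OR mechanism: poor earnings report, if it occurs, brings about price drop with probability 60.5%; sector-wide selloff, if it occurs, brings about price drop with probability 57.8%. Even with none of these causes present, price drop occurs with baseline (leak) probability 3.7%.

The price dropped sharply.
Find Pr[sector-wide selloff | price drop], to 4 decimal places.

Under noisy-OR, P(price drop | causes) = 1 − (1−0.037)·∏(1−qᵢ) over the active causes.
Weight on sector-wide selloff=true, given the evidence: 0.044521 + 0.020987 = 0.065508
Denominator P(price drop): 0.037*0.75*0.9 + 0.593614*0.75*0.1 + 0.619615*0.25*0.9 + 0.839478*0.25*0.1 = 0.229896
P(sector-wide selloff | price drop) = 0.065508/0.229896 ≈ 0.2849

Pr[sector-wide selloff | price drop] ≈ 0.2849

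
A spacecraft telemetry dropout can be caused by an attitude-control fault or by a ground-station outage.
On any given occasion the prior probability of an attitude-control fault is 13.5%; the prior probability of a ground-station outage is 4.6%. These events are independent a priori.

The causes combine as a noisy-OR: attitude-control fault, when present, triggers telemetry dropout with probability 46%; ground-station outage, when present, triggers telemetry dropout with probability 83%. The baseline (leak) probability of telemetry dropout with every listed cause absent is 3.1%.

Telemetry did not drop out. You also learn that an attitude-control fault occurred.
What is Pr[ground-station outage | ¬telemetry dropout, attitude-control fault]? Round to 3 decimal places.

Under noisy-OR, P(telemetry dropout | causes) = 1 − (1−0.031)·∏(1−qᵢ) over the active causes.
Enumerate both values of ground-station outage and weight by the priors:
  P(¬telemetry dropout | attitude-control fault) = 0.52326×0.954 + 0.088954×0.046
        = 0.499190 + 0.004092 = 0.503282
Configurations with ground-station outage contribute 0.004092, so
  P(ground-station outage | ¬telemetry dropout, attitude-control fault) = 0.004092 / 0.503282 ≈ 0.008

Pr[ground-station outage | ¬telemetry dropout, attitude-control fault] ≈ 0.008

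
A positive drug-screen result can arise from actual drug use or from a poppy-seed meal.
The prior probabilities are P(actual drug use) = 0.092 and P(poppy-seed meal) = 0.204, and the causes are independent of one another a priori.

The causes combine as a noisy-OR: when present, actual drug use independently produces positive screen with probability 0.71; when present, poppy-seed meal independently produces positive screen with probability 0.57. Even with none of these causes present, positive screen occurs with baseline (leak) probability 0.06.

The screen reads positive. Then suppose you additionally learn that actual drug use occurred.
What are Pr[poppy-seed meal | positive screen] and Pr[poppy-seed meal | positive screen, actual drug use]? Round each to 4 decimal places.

Pr[poppy-seed meal | positive screen] ≈ 0.5678; Pr[poppy-seed meal | positive screen, actual drug use] ≈ 0.2372

Under noisy-OR, P(positive screen | causes) = 1 − (1−0.06)·∏(1−qᵢ) over the active causes.
By total probability over the 4 (actual drug use, poppy-seed meal) configurations:
  P(positive screen) = 0.06*0.908*0.796 + 0.5958*0.908*0.204 + 0.7274*0.092*0.796 + 0.882782*0.092*0.204
        = 0.043366 + 0.110361 + 0.053269 + 0.016568 = 0.223564
The terms with poppy-seed meal present sum to 0.126929, so
  P(poppy-seed meal | positive screen) = 0.126929 / 0.223564 ≈ 0.5678

With the extra evidence:
Sum P(positive screen|·) weighted by the priors over both values of poppy-seed meal:
  P(positive screen | actual drug use) = 0.7274×0.796 + 0.882782×0.204
        = 0.579010 + 0.180088 = 0.759098
The terms with poppy-seed meal present sum to 0.180088, so
  P(poppy-seed meal | positive screen, actual drug use) = 0.180088 / 0.759098 ≈ 0.2372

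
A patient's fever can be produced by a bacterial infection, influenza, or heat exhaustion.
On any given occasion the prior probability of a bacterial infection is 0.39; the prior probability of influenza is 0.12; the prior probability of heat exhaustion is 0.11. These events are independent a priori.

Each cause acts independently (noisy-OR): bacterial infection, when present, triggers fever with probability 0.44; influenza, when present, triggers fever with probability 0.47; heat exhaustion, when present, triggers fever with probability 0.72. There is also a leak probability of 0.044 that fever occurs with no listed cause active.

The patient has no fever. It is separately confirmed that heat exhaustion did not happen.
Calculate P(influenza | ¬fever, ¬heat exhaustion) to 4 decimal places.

P(influenza | ¬fever, ¬heat exhaustion) ≈ 0.0674

Under noisy-OR, P(fever | causes) = 1 − (1−0.044)·∏(1−qᵢ) over the active causes.
For the numerator, keep only influenza=true terms: 0.037089 + 0.013279 = 0.050368
The normalizing constant is 0.956×0.61×0.88 + 0.50668×0.61×0.12 + 0.53536×0.39×0.88 + 0.283741×0.39×0.12 = 0.747285
P(influenza | ¬fever, ¬heat exhaustion) = 0.050368/0.747285 ≈ 0.0674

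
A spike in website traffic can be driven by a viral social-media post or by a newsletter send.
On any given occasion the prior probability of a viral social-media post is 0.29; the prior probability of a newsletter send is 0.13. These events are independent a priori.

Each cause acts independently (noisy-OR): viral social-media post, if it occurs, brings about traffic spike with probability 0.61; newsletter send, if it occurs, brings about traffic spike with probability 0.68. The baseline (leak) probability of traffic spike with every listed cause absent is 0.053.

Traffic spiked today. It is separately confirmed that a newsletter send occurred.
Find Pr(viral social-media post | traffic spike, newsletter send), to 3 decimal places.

Under noisy-OR, P(traffic spike | causes) = 1 − (1−0.053)·∏(1−qᵢ) over the active causes.
For the numerator, keep only viral social-media post=true terms: 0.881814·0.29 = 0.255726
Denominator P(traffic spike | newsletter send): 0.69696·0.71 + 0.881814·0.29 = 0.750568
P(viral social-media post | traffic spike, newsletter send) = 0.255726/0.750568 ≈ 0.341

Pr(viral social-media post | traffic spike, newsletter send) ≈ 0.341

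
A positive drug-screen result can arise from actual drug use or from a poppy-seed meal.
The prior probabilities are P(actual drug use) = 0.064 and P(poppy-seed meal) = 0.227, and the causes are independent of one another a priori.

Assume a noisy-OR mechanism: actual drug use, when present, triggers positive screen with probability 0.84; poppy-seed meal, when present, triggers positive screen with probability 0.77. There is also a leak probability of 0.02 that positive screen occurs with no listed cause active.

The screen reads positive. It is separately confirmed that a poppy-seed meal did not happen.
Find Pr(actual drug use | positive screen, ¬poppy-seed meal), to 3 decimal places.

Under noisy-OR, P(positive screen | causes) = 1 − (1−0.02)·∏(1−qᵢ) over the active causes.
P(positive screen | ¬poppy-seed meal) = 0.02·0.936 + 0.8432·0.064 = 0.018720 + 0.053965 = 0.072685
Restricting to configurations with actual drug use present: 0.8432·0.064 = 0.053965.
Hence the posterior is 0.053965/0.072685 ≈ 0.742.

Pr(actual drug use | positive screen, ¬poppy-seed meal) ≈ 0.742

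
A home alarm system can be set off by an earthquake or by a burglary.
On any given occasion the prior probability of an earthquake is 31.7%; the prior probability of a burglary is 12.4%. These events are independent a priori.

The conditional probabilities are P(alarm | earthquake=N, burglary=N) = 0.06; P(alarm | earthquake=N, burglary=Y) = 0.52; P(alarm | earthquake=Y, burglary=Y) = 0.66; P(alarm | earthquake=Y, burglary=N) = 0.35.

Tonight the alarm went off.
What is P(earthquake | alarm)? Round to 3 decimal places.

By total probability over the 4 (earthquake, burglary) configurations:
  P(alarm) = 0.06×0.683×0.876 + 0.52×0.683×0.124 + 0.35×0.317×0.876 + 0.66×0.317×0.124
        = 0.035898 + 0.044040 + 0.097192 + 0.025943 = 0.203073
Keeping only the earthquake-present terms gives 0.123135, so
  P(earthquake | alarm) = 0.123135 / 0.203073 ≈ 0.606

P(earthquake | alarm) ≈ 0.606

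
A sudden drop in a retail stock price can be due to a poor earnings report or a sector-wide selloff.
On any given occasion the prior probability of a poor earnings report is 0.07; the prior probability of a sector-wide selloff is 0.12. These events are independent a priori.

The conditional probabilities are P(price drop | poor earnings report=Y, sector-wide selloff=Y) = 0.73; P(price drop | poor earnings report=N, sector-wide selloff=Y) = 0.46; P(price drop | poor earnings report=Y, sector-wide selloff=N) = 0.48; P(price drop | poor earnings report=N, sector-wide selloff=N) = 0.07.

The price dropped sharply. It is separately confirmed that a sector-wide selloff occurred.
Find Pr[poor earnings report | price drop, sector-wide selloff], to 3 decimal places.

Pr[poor earnings report | price drop, sector-wide selloff] ≈ 0.107

Enumerate both values of poor earnings report and weight by the priors:
  P(price drop | sector-wide selloff) = 0.46·0.93 + 0.73·0.07
        = 0.427800 + 0.051100 = 0.478900
Keeping only the poor earnings report-present terms gives 0.051100, so
  P(poor earnings report | price drop, sector-wide selloff) = 0.051100 / 0.478900 ≈ 0.107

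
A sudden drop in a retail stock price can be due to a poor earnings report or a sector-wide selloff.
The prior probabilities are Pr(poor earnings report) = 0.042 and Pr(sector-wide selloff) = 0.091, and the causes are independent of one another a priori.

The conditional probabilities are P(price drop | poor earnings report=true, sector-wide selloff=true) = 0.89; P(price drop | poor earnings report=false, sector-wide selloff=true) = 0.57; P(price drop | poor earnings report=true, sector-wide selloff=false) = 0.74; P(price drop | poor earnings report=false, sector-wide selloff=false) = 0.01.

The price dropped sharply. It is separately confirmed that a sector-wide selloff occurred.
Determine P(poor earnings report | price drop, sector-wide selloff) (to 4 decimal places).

P(poor earnings report | price drop, sector-wide selloff) ≈ 0.0641

Sum P(price drop|·) weighted by the priors over both values of poor earnings report:
  P(price drop | sector-wide selloff) = 0.57·0.958 + 0.89·0.042
        = 0.546060 + 0.037380 = 0.583440
Configurations with poor earnings report contribute 0.037380, so
  P(poor earnings report | price drop, sector-wide selloff) = 0.037380 / 0.583440 ≈ 0.0641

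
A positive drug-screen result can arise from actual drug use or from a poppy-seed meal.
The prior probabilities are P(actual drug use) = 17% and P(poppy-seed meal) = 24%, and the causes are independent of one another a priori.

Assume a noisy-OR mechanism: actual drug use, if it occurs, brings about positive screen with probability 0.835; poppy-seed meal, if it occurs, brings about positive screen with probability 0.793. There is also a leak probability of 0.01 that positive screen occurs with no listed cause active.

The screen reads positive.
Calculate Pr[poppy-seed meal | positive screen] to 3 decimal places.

Pr[poppy-seed meal | positive screen] ≈ 0.634

Under noisy-OR, P(positive screen | causes) = 1 − (1−0.01)·∏(1−qᵢ) over the active causes.
Numerator (weight on configurations with poppy-seed meal): 0.158378 + 0.039420 = 0.197798
The normalizing constant is 0.01×0.83×0.76 + 0.79507×0.83×0.24 + 0.83665×0.17×0.76 + 0.966187×0.17×0.24 = 0.312201
P(poppy-seed meal | positive screen) = 0.197798/0.312201 ≈ 0.634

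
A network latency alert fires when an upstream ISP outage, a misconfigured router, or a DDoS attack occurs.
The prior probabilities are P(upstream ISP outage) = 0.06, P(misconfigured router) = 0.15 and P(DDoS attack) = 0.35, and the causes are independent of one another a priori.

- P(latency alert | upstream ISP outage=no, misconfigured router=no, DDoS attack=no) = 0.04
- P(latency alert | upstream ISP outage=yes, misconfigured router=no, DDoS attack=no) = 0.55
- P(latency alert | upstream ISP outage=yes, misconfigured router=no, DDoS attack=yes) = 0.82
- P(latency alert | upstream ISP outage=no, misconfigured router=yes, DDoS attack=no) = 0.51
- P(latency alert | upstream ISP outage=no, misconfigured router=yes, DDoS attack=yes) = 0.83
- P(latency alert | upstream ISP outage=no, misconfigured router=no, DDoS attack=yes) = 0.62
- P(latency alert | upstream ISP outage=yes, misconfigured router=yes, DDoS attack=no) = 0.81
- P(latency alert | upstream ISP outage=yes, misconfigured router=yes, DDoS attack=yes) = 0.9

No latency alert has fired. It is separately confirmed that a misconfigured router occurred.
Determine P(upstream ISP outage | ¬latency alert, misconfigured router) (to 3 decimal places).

Weight on upstream ISP outage=true, given the evidence: 0.007410 + 0.002100 = 0.009510
Denominator P(¬latency alert | misconfigured router): 0.49×0.94×0.65 + 0.17×0.94×0.35 + 0.19×0.06×0.65 + 0.1×0.06×0.35 = 0.364830
Posterior = 0.009510 / 0.364830 ≈ 0.026

P(upstream ISP outage | ¬latency alert, misconfigured router) ≈ 0.026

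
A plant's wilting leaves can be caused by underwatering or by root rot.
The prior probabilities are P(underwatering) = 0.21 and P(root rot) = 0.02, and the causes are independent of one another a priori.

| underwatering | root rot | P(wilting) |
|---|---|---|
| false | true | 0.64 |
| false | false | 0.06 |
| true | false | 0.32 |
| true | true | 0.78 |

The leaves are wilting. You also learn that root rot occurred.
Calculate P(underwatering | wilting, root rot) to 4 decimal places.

For the numerator, keep only underwatering=true terms: 0.78×0.21 = 0.163800
The normalizing constant is 0.64×0.79 + 0.78×0.21 = 0.669400
P(underwatering | wilting, root rot) = 0.163800/0.669400 ≈ 0.2447

P(underwatering | wilting, root rot) ≈ 0.2447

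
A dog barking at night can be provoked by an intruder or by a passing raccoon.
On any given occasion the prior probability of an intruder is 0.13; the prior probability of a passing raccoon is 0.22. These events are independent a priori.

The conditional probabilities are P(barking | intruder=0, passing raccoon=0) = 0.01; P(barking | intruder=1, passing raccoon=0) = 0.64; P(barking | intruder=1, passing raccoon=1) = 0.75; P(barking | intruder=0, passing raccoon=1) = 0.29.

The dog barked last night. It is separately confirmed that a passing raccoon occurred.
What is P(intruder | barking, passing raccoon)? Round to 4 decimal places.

Weight on intruder=true, given the evidence: 0.75*0.13 = 0.097500
Denominator P(barking | passing raccoon): 0.29*0.87 + 0.75*0.13 = 0.349800
P(intruder | barking, passing raccoon) = 0.097500/0.349800 ≈ 0.2787

P(intruder | barking, passing raccoon) ≈ 0.2787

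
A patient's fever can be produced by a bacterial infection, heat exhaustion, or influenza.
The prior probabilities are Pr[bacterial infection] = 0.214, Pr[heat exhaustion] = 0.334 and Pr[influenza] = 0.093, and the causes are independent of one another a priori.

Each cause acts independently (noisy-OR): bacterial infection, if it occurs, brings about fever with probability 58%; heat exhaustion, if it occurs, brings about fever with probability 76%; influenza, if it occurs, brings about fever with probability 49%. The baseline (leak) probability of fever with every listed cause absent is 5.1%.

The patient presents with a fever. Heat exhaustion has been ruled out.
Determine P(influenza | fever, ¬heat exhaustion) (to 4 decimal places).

P(influenza | fever, ¬heat exhaustion) ≈ 0.2592

Under noisy-OR, P(fever | causes) = 1 − (1−0.051)·∏(1−qᵢ) over the active causes.
Numerator (weight on configurations with influenza): 0.037719 + 0.015856 = 0.053575
The normalizing constant is 0.051*0.786*0.907 + 0.51601*0.786*0.093 + 0.60142*0.214*0.907 + 0.796724*0.214*0.093 = 0.206667
Posterior = 0.053575 / 0.206667 ≈ 0.2592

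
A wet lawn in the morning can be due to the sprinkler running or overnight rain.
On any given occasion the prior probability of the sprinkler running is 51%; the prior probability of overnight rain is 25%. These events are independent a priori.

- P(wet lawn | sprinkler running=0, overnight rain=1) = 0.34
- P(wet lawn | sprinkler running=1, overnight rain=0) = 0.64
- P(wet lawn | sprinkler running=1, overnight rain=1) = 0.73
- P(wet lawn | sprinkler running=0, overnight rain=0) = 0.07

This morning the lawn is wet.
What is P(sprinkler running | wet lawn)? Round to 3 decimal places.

P(sprinkler running | wet lawn) ≈ 0.834

Weight on sprinkler running=true, given the evidence: 0.244800 + 0.093075 = 0.337875
Denominator P(wet lawn): 0.07*0.49*0.75 + 0.34*0.49*0.25 + 0.64*0.51*0.75 + 0.73*0.51*0.25 = 0.405250
P(sprinkler running | wet lawn) = 0.337875/0.405250 ≈ 0.834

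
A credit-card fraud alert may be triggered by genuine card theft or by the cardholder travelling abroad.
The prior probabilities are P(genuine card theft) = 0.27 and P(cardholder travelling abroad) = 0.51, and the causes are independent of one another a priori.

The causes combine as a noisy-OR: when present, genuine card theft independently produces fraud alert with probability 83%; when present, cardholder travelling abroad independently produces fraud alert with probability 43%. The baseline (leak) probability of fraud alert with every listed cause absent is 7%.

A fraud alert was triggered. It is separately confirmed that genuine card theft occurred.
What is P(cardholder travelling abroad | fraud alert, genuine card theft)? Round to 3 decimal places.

Under noisy-OR, P(fraud alert | causes) = 1 − (1−0.07)·∏(1−qᵢ) over the active causes.
For the numerator, keep only cardholder travelling abroad=true terms: 0.909883*0.51 = 0.464040
Denominator P(fraud alert | genuine card theft): 0.8419*0.49 + 0.909883*0.51 = 0.876571
P(cardholder travelling abroad | fraud alert, genuine card theft) = 0.464040/0.876571 ≈ 0.529

P(cardholder travelling abroad | fraud alert, genuine card theft) ≈ 0.529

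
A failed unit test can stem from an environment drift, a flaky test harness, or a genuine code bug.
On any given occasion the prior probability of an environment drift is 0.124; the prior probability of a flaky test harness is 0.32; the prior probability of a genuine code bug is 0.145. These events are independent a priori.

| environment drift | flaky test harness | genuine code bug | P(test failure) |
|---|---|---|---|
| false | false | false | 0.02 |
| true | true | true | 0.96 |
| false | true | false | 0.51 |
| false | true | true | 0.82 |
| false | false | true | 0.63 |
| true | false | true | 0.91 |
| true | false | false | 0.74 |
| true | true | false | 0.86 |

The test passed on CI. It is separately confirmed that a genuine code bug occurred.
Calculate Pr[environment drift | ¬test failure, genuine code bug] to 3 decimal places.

Pr[environment drift | ¬test failure, genuine code bug] ≈ 0.033

P(¬test failure | genuine code bug) = 0.37·0.876·0.68 + 0.18·0.876·0.32 + 0.09·0.124·0.68 + 0.04·0.124·0.32 = 0.220402 + 0.050458 + 0.007589 + 0.001587 = 0.280036
Restricting to configurations with environment drift present: 0.007589 + 0.001587 = 0.009176.
So P(environment drift | ¬test failure, genuine code bug) = 0.009176/0.280036 ≈ 0.033.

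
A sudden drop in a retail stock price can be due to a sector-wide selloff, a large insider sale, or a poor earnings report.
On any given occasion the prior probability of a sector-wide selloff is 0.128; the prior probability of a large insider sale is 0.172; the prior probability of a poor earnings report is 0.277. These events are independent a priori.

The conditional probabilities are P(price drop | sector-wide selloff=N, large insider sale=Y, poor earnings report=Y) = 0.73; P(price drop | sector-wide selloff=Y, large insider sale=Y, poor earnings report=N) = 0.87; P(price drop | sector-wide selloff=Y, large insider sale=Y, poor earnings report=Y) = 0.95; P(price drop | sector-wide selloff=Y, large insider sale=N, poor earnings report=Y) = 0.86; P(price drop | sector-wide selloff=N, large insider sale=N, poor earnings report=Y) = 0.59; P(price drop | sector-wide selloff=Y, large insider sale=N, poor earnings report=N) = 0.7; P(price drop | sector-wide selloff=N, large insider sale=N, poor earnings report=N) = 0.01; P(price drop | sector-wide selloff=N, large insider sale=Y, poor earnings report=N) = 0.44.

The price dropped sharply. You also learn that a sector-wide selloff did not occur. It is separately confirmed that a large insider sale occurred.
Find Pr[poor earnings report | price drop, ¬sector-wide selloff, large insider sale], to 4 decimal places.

Pr[poor earnings report | price drop, ¬sector-wide selloff, large insider sale] ≈ 0.3886

Enumerate both values of poor earnings report and weight by the priors:
  P(price drop | ¬sector-wide selloff, large insider sale) = 0.44·0.723 + 0.73·0.277
        = 0.318120 + 0.202210 = 0.520330
Keeping only the poor earnings report-present terms gives 0.202210, so
  P(poor earnings report | price drop, ¬sector-wide selloff, large insider sale) = 0.202210 / 0.520330 ≈ 0.3886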